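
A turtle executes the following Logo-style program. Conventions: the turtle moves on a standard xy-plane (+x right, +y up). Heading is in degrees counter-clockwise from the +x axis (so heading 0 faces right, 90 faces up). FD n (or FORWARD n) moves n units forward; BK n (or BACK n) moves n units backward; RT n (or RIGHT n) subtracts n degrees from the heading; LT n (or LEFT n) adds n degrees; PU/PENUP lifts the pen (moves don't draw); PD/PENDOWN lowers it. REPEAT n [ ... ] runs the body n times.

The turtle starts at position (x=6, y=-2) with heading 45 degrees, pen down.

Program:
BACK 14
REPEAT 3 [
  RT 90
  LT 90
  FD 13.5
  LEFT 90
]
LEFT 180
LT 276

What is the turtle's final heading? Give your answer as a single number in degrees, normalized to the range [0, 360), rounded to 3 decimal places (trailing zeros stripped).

Executing turtle program step by step:
Start: pos=(6,-2), heading=45, pen down
BK 14: (6,-2) -> (-3.899,-11.899) [heading=45, draw]
REPEAT 3 [
  -- iteration 1/3 --
  RT 90: heading 45 -> 315
  LT 90: heading 315 -> 45
  FD 13.5: (-3.899,-11.899) -> (5.646,-2.354) [heading=45, draw]
  LT 90: heading 45 -> 135
  -- iteration 2/3 --
  RT 90: heading 135 -> 45
  LT 90: heading 45 -> 135
  FD 13.5: (5.646,-2.354) -> (-3.899,7.192) [heading=135, draw]
  LT 90: heading 135 -> 225
  -- iteration 3/3 --
  RT 90: heading 225 -> 135
  LT 90: heading 135 -> 225
  FD 13.5: (-3.899,7.192) -> (-13.445,-2.354) [heading=225, draw]
  LT 90: heading 225 -> 315
]
LT 180: heading 315 -> 135
LT 276: heading 135 -> 51
Final: pos=(-13.445,-2.354), heading=51, 4 segment(s) drawn

Answer: 51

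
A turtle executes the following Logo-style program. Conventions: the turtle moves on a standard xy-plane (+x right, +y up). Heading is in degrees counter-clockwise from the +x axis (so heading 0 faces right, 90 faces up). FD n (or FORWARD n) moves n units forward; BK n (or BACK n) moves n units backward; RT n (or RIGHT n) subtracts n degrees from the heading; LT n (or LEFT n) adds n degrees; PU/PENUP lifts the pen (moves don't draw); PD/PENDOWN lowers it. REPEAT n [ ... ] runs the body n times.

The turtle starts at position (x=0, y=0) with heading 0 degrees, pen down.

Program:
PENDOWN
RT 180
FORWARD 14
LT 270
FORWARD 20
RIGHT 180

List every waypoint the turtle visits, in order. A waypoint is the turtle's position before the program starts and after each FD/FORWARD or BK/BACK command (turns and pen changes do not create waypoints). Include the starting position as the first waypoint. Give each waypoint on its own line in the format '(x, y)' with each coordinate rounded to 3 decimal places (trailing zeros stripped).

Answer: (0, 0)
(-14, 0)
(-14, 20)

Derivation:
Executing turtle program step by step:
Start: pos=(0,0), heading=0, pen down
PD: pen down
RT 180: heading 0 -> 180
FD 14: (0,0) -> (-14,0) [heading=180, draw]
LT 270: heading 180 -> 90
FD 20: (-14,0) -> (-14,20) [heading=90, draw]
RT 180: heading 90 -> 270
Final: pos=(-14,20), heading=270, 2 segment(s) drawn
Waypoints (3 total):
(0, 0)
(-14, 0)
(-14, 20)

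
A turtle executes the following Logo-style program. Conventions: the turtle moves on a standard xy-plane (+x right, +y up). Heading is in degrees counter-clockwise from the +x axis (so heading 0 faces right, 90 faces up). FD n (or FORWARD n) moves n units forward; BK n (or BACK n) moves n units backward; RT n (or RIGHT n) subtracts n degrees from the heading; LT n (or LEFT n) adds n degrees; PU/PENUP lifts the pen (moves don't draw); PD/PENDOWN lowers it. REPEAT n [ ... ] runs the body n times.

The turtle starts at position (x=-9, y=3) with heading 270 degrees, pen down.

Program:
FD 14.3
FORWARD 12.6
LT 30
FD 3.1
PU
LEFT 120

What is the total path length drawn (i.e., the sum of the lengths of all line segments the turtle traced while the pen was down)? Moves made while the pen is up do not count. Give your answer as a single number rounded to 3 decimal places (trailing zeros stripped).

Executing turtle program step by step:
Start: pos=(-9,3), heading=270, pen down
FD 14.3: (-9,3) -> (-9,-11.3) [heading=270, draw]
FD 12.6: (-9,-11.3) -> (-9,-23.9) [heading=270, draw]
LT 30: heading 270 -> 300
FD 3.1: (-9,-23.9) -> (-7.45,-26.585) [heading=300, draw]
PU: pen up
LT 120: heading 300 -> 60
Final: pos=(-7.45,-26.585), heading=60, 3 segment(s) drawn

Segment lengths:
  seg 1: (-9,3) -> (-9,-11.3), length = 14.3
  seg 2: (-9,-11.3) -> (-9,-23.9), length = 12.6
  seg 3: (-9,-23.9) -> (-7.45,-26.585), length = 3.1
Total = 30

Answer: 30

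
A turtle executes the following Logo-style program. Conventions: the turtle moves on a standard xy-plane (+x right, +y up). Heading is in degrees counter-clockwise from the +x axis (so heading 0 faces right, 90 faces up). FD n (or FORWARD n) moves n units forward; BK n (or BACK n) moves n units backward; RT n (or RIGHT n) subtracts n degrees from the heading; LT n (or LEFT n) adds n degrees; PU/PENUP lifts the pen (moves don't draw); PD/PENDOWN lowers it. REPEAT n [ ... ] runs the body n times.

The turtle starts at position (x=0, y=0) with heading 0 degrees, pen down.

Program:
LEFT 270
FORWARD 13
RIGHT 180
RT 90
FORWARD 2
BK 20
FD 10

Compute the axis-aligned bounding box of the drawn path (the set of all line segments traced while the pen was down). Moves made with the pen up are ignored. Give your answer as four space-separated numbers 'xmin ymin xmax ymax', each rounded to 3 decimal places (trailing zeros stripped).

Answer: -18 -13 2 0

Derivation:
Executing turtle program step by step:
Start: pos=(0,0), heading=0, pen down
LT 270: heading 0 -> 270
FD 13: (0,0) -> (0,-13) [heading=270, draw]
RT 180: heading 270 -> 90
RT 90: heading 90 -> 0
FD 2: (0,-13) -> (2,-13) [heading=0, draw]
BK 20: (2,-13) -> (-18,-13) [heading=0, draw]
FD 10: (-18,-13) -> (-8,-13) [heading=0, draw]
Final: pos=(-8,-13), heading=0, 4 segment(s) drawn

Segment endpoints: x in {-18, -8, 0, 0, 2}, y in {-13, 0}
xmin=-18, ymin=-13, xmax=2, ymax=0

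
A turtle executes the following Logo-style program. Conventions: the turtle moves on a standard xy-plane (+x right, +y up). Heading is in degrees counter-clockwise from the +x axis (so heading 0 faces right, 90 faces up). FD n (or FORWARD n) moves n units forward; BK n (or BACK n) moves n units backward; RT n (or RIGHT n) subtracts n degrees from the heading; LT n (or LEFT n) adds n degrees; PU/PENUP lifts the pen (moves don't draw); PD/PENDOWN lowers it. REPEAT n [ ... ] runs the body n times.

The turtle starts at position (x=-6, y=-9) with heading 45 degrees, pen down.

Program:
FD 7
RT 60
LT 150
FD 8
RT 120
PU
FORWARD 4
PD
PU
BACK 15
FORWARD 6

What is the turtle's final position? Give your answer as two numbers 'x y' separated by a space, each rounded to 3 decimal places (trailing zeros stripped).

Answer: -11.537 0.313

Derivation:
Executing turtle program step by step:
Start: pos=(-6,-9), heading=45, pen down
FD 7: (-6,-9) -> (-1.05,-4.05) [heading=45, draw]
RT 60: heading 45 -> 345
LT 150: heading 345 -> 135
FD 8: (-1.05,-4.05) -> (-6.707,1.607) [heading=135, draw]
RT 120: heading 135 -> 15
PU: pen up
FD 4: (-6.707,1.607) -> (-2.843,2.642) [heading=15, move]
PD: pen down
PU: pen up
BK 15: (-2.843,2.642) -> (-17.332,-1.24) [heading=15, move]
FD 6: (-17.332,-1.24) -> (-11.537,0.313) [heading=15, move]
Final: pos=(-11.537,0.313), heading=15, 2 segment(s) drawn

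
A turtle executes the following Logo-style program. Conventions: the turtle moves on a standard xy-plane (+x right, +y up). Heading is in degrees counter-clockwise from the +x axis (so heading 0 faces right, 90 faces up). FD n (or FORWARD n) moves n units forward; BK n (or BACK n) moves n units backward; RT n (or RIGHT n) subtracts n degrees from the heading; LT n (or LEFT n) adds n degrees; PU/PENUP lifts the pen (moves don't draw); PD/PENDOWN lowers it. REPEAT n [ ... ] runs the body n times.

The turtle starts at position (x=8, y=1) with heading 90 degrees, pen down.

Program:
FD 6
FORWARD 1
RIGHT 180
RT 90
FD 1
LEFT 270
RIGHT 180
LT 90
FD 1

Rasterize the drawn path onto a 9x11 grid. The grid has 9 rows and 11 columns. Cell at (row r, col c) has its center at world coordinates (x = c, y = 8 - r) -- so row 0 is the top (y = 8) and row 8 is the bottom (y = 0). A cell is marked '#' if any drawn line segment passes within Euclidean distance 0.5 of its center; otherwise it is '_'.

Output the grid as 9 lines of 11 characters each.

Answer: _______##__
________#__
________#__
________#__
________#__
________#__
________#__
________#__
___________

Derivation:
Segment 0: (8,1) -> (8,7)
Segment 1: (8,7) -> (8,8)
Segment 2: (8,8) -> (7,8)
Segment 3: (7,8) -> (8,8)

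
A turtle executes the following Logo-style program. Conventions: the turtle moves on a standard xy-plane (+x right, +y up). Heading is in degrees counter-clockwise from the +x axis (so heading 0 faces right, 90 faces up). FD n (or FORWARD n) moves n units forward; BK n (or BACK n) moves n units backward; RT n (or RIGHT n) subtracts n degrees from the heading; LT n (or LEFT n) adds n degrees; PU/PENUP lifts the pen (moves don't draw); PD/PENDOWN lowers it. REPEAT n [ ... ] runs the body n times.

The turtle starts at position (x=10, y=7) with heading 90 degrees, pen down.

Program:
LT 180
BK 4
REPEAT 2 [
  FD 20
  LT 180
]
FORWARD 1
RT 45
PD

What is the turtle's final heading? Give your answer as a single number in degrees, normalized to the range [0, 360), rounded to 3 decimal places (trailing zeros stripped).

Executing turtle program step by step:
Start: pos=(10,7), heading=90, pen down
LT 180: heading 90 -> 270
BK 4: (10,7) -> (10,11) [heading=270, draw]
REPEAT 2 [
  -- iteration 1/2 --
  FD 20: (10,11) -> (10,-9) [heading=270, draw]
  LT 180: heading 270 -> 90
  -- iteration 2/2 --
  FD 20: (10,-9) -> (10,11) [heading=90, draw]
  LT 180: heading 90 -> 270
]
FD 1: (10,11) -> (10,10) [heading=270, draw]
RT 45: heading 270 -> 225
PD: pen down
Final: pos=(10,10), heading=225, 4 segment(s) drawn

Answer: 225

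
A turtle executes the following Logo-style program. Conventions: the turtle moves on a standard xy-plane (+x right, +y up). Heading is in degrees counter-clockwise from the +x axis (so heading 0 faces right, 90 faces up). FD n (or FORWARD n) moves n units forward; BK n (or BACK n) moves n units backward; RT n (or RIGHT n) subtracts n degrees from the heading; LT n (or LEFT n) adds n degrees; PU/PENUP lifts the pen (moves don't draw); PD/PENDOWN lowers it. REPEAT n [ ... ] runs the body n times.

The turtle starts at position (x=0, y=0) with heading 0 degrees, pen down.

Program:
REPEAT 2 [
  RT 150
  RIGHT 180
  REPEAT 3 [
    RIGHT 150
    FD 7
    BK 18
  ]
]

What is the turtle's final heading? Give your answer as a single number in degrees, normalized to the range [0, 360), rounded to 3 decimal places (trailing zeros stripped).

Executing turtle program step by step:
Start: pos=(0,0), heading=0, pen down
REPEAT 2 [
  -- iteration 1/2 --
  RT 150: heading 0 -> 210
  RT 180: heading 210 -> 30
  REPEAT 3 [
    -- iteration 1/3 --
    RT 150: heading 30 -> 240
    FD 7: (0,0) -> (-3.5,-6.062) [heading=240, draw]
    BK 18: (-3.5,-6.062) -> (5.5,9.526) [heading=240, draw]
    -- iteration 2/3 --
    RT 150: heading 240 -> 90
    FD 7: (5.5,9.526) -> (5.5,16.526) [heading=90, draw]
    BK 18: (5.5,16.526) -> (5.5,-1.474) [heading=90, draw]
    -- iteration 3/3 --
    RT 150: heading 90 -> 300
    FD 7: (5.5,-1.474) -> (9,-7.536) [heading=300, draw]
    BK 18: (9,-7.536) -> (0,8.053) [heading=300, draw]
  ]
  -- iteration 2/2 --
  RT 150: heading 300 -> 150
  RT 180: heading 150 -> 330
  REPEAT 3 [
    -- iteration 1/3 --
    RT 150: heading 330 -> 180
    FD 7: (0,8.053) -> (-7,8.053) [heading=180, draw]
    BK 18: (-7,8.053) -> (11,8.053) [heading=180, draw]
    -- iteration 2/3 --
    RT 150: heading 180 -> 30
    FD 7: (11,8.053) -> (17.062,11.553) [heading=30, draw]
    BK 18: (17.062,11.553) -> (1.474,2.553) [heading=30, draw]
    -- iteration 3/3 --
    RT 150: heading 30 -> 240
    FD 7: (1.474,2.553) -> (-2.026,-3.51) [heading=240, draw]
    BK 18: (-2.026,-3.51) -> (6.974,12.079) [heading=240, draw]
  ]
]
Final: pos=(6.974,12.079), heading=240, 12 segment(s) drawn

Answer: 240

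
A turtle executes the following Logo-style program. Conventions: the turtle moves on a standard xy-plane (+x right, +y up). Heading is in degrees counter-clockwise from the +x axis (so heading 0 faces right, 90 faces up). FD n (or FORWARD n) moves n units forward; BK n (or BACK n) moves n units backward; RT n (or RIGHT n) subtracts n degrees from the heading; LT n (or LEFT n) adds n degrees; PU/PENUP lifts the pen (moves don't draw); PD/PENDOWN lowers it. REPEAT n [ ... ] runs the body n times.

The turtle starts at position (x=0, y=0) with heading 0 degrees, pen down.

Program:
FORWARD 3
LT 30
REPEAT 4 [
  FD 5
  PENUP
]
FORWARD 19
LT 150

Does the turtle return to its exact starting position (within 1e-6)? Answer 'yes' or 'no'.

Answer: no

Derivation:
Executing turtle program step by step:
Start: pos=(0,0), heading=0, pen down
FD 3: (0,0) -> (3,0) [heading=0, draw]
LT 30: heading 0 -> 30
REPEAT 4 [
  -- iteration 1/4 --
  FD 5: (3,0) -> (7.33,2.5) [heading=30, draw]
  PU: pen up
  -- iteration 2/4 --
  FD 5: (7.33,2.5) -> (11.66,5) [heading=30, move]
  PU: pen up
  -- iteration 3/4 --
  FD 5: (11.66,5) -> (15.99,7.5) [heading=30, move]
  PU: pen up
  -- iteration 4/4 --
  FD 5: (15.99,7.5) -> (20.321,10) [heading=30, move]
  PU: pen up
]
FD 19: (20.321,10) -> (36.775,19.5) [heading=30, move]
LT 150: heading 30 -> 180
Final: pos=(36.775,19.5), heading=180, 2 segment(s) drawn

Start position: (0, 0)
Final position: (36.775, 19.5)
Distance = 41.625; >= 1e-6 -> NOT closed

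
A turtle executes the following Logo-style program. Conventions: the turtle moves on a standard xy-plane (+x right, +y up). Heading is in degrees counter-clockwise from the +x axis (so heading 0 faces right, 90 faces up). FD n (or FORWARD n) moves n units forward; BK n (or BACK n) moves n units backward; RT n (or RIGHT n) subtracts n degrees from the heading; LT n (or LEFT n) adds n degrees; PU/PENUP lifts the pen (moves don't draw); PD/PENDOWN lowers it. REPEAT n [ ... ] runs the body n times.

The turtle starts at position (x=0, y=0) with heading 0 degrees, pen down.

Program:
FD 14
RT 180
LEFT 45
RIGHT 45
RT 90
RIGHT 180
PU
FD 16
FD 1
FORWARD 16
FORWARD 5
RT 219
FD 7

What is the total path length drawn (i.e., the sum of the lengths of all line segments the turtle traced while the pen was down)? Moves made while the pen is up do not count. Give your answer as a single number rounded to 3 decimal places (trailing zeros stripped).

Answer: 14

Derivation:
Executing turtle program step by step:
Start: pos=(0,0), heading=0, pen down
FD 14: (0,0) -> (14,0) [heading=0, draw]
RT 180: heading 0 -> 180
LT 45: heading 180 -> 225
RT 45: heading 225 -> 180
RT 90: heading 180 -> 90
RT 180: heading 90 -> 270
PU: pen up
FD 16: (14,0) -> (14,-16) [heading=270, move]
FD 1: (14,-16) -> (14,-17) [heading=270, move]
FD 16: (14,-17) -> (14,-33) [heading=270, move]
FD 5: (14,-33) -> (14,-38) [heading=270, move]
RT 219: heading 270 -> 51
FD 7: (14,-38) -> (18.405,-32.56) [heading=51, move]
Final: pos=(18.405,-32.56), heading=51, 1 segment(s) drawn

Segment lengths:
  seg 1: (0,0) -> (14,0), length = 14
Total = 14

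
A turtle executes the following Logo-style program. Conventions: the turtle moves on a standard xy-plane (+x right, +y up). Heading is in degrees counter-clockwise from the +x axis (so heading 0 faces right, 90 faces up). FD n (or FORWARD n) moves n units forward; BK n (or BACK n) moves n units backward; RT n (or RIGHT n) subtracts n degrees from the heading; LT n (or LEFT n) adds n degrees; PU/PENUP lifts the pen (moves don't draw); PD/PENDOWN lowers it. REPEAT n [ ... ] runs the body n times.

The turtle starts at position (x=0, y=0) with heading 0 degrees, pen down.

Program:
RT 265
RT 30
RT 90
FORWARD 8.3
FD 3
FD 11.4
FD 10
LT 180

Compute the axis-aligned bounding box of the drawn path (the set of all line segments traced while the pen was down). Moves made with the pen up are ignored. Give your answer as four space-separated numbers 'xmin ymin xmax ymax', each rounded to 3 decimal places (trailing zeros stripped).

Executing turtle program step by step:
Start: pos=(0,0), heading=0, pen down
RT 265: heading 0 -> 95
RT 30: heading 95 -> 65
RT 90: heading 65 -> 335
FD 8.3: (0,0) -> (7.522,-3.508) [heading=335, draw]
FD 3: (7.522,-3.508) -> (10.241,-4.776) [heading=335, draw]
FD 11.4: (10.241,-4.776) -> (20.573,-9.593) [heading=335, draw]
FD 10: (20.573,-9.593) -> (29.636,-13.82) [heading=335, draw]
LT 180: heading 335 -> 155
Final: pos=(29.636,-13.82), heading=155, 4 segment(s) drawn

Segment endpoints: x in {0, 7.522, 10.241, 20.573, 29.636}, y in {-13.82, -9.593, -4.776, -3.508, 0}
xmin=0, ymin=-13.82, xmax=29.636, ymax=0

Answer: 0 -13.82 29.636 0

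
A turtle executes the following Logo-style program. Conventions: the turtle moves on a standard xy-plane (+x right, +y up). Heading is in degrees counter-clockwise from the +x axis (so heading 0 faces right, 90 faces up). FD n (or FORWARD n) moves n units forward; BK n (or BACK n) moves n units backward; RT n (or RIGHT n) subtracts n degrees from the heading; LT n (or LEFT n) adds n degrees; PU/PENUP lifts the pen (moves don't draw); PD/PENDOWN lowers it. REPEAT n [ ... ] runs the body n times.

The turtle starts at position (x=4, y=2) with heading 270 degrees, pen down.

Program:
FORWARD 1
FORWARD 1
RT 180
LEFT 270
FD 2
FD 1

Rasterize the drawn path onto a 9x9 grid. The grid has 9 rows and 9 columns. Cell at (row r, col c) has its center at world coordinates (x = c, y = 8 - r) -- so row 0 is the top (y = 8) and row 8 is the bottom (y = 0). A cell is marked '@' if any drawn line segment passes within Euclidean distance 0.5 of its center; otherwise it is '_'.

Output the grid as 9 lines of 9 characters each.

Segment 0: (4,2) -> (4,1)
Segment 1: (4,1) -> (4,0)
Segment 2: (4,0) -> (6,-0)
Segment 3: (6,-0) -> (7,-0)

Answer: _________
_________
_________
_________
_________
_________
____@____
____@____
____@@@@_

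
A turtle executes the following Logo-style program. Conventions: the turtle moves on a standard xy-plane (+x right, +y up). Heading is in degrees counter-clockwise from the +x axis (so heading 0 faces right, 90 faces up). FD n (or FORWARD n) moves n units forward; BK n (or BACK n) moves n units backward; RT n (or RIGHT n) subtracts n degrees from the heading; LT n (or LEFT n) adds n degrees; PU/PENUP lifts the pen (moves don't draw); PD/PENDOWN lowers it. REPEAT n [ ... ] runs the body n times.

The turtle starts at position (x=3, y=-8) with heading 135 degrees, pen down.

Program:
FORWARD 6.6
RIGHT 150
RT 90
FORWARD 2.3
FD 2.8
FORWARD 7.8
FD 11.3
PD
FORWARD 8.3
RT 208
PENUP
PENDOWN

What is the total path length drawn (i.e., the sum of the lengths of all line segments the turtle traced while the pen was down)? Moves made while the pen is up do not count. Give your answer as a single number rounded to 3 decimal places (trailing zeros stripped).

Answer: 39.1

Derivation:
Executing turtle program step by step:
Start: pos=(3,-8), heading=135, pen down
FD 6.6: (3,-8) -> (-1.667,-3.333) [heading=135, draw]
RT 150: heading 135 -> 345
RT 90: heading 345 -> 255
FD 2.3: (-1.667,-3.333) -> (-2.262,-5.555) [heading=255, draw]
FD 2.8: (-2.262,-5.555) -> (-2.987,-8.259) [heading=255, draw]
FD 7.8: (-2.987,-8.259) -> (-5.006,-15.794) [heading=255, draw]
FD 11.3: (-5.006,-15.794) -> (-7.93,-26.709) [heading=255, draw]
PD: pen down
FD 8.3: (-7.93,-26.709) -> (-10.079,-34.726) [heading=255, draw]
RT 208: heading 255 -> 47
PU: pen up
PD: pen down
Final: pos=(-10.079,-34.726), heading=47, 6 segment(s) drawn

Segment lengths:
  seg 1: (3,-8) -> (-1.667,-3.333), length = 6.6
  seg 2: (-1.667,-3.333) -> (-2.262,-5.555), length = 2.3
  seg 3: (-2.262,-5.555) -> (-2.987,-8.259), length = 2.8
  seg 4: (-2.987,-8.259) -> (-5.006,-15.794), length = 7.8
  seg 5: (-5.006,-15.794) -> (-7.93,-26.709), length = 11.3
  seg 6: (-7.93,-26.709) -> (-10.079,-34.726), length = 8.3
Total = 39.1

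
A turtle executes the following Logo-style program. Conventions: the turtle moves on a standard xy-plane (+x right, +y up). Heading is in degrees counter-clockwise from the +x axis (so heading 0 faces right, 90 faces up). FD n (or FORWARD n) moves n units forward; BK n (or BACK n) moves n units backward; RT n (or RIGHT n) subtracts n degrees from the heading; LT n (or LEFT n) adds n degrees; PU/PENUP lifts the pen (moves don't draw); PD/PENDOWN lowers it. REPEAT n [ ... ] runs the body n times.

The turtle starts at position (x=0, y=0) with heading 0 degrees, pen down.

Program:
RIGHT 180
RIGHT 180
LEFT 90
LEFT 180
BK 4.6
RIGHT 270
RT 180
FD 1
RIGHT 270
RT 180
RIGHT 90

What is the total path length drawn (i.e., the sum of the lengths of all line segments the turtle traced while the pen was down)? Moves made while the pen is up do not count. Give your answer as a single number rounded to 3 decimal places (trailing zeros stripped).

Answer: 5.6

Derivation:
Executing turtle program step by step:
Start: pos=(0,0), heading=0, pen down
RT 180: heading 0 -> 180
RT 180: heading 180 -> 0
LT 90: heading 0 -> 90
LT 180: heading 90 -> 270
BK 4.6: (0,0) -> (0,4.6) [heading=270, draw]
RT 270: heading 270 -> 0
RT 180: heading 0 -> 180
FD 1: (0,4.6) -> (-1,4.6) [heading=180, draw]
RT 270: heading 180 -> 270
RT 180: heading 270 -> 90
RT 90: heading 90 -> 0
Final: pos=(-1,4.6), heading=0, 2 segment(s) drawn

Segment lengths:
  seg 1: (0,0) -> (0,4.6), length = 4.6
  seg 2: (0,4.6) -> (-1,4.6), length = 1
Total = 5.6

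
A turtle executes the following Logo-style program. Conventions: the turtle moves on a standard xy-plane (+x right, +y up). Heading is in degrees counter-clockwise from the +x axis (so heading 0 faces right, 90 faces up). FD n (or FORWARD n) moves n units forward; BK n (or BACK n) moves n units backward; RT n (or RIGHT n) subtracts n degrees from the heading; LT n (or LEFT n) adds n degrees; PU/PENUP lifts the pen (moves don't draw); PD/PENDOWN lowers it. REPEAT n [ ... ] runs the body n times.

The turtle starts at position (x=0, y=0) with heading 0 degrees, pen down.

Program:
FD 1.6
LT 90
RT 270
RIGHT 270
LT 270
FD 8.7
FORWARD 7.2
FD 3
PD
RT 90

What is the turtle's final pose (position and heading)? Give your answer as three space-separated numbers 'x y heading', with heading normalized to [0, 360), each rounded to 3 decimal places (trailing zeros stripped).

Executing turtle program step by step:
Start: pos=(0,0), heading=0, pen down
FD 1.6: (0,0) -> (1.6,0) [heading=0, draw]
LT 90: heading 0 -> 90
RT 270: heading 90 -> 180
RT 270: heading 180 -> 270
LT 270: heading 270 -> 180
FD 8.7: (1.6,0) -> (-7.1,0) [heading=180, draw]
FD 7.2: (-7.1,0) -> (-14.3,0) [heading=180, draw]
FD 3: (-14.3,0) -> (-17.3,0) [heading=180, draw]
PD: pen down
RT 90: heading 180 -> 90
Final: pos=(-17.3,0), heading=90, 4 segment(s) drawn

Answer: -17.3 0 90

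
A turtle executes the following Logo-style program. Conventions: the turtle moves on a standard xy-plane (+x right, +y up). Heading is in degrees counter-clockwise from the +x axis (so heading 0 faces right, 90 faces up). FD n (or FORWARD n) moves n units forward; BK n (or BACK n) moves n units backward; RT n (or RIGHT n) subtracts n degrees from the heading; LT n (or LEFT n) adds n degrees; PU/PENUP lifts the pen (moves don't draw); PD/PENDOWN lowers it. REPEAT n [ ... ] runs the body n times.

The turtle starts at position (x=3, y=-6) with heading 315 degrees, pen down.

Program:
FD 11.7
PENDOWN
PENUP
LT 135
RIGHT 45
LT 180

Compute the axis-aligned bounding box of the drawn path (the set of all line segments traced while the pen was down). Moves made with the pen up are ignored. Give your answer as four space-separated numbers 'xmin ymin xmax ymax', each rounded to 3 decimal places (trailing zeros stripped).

Executing turtle program step by step:
Start: pos=(3,-6), heading=315, pen down
FD 11.7: (3,-6) -> (11.273,-14.273) [heading=315, draw]
PD: pen down
PU: pen up
LT 135: heading 315 -> 90
RT 45: heading 90 -> 45
LT 180: heading 45 -> 225
Final: pos=(11.273,-14.273), heading=225, 1 segment(s) drawn

Segment endpoints: x in {3, 11.273}, y in {-14.273, -6}
xmin=3, ymin=-14.273, xmax=11.273, ymax=-6

Answer: 3 -14.273 11.273 -6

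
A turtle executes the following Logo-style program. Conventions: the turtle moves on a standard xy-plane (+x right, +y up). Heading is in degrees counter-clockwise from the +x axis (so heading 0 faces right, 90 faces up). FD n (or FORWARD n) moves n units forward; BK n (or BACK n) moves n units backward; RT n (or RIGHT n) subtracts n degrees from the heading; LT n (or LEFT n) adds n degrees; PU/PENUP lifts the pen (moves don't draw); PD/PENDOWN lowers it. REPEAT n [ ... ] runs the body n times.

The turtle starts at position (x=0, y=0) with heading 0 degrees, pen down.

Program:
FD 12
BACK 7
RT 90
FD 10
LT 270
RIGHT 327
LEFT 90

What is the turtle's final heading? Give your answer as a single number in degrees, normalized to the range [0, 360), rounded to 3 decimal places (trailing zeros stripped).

Executing turtle program step by step:
Start: pos=(0,0), heading=0, pen down
FD 12: (0,0) -> (12,0) [heading=0, draw]
BK 7: (12,0) -> (5,0) [heading=0, draw]
RT 90: heading 0 -> 270
FD 10: (5,0) -> (5,-10) [heading=270, draw]
LT 270: heading 270 -> 180
RT 327: heading 180 -> 213
LT 90: heading 213 -> 303
Final: pos=(5,-10), heading=303, 3 segment(s) drawn

Answer: 303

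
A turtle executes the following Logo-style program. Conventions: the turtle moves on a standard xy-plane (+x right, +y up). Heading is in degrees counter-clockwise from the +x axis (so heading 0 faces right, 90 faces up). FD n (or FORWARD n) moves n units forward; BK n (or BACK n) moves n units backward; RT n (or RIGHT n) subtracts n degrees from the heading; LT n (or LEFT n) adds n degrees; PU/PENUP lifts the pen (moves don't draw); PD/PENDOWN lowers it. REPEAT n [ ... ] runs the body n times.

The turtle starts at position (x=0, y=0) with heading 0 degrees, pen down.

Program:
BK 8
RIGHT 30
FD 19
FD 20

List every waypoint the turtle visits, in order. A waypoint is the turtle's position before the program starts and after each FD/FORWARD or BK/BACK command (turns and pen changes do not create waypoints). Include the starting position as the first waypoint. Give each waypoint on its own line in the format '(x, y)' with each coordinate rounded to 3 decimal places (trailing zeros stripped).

Answer: (0, 0)
(-8, 0)
(8.454, -9.5)
(25.775, -19.5)

Derivation:
Executing turtle program step by step:
Start: pos=(0,0), heading=0, pen down
BK 8: (0,0) -> (-8,0) [heading=0, draw]
RT 30: heading 0 -> 330
FD 19: (-8,0) -> (8.454,-9.5) [heading=330, draw]
FD 20: (8.454,-9.5) -> (25.775,-19.5) [heading=330, draw]
Final: pos=(25.775,-19.5), heading=330, 3 segment(s) drawn
Waypoints (4 total):
(0, 0)
(-8, 0)
(8.454, -9.5)
(25.775, -19.5)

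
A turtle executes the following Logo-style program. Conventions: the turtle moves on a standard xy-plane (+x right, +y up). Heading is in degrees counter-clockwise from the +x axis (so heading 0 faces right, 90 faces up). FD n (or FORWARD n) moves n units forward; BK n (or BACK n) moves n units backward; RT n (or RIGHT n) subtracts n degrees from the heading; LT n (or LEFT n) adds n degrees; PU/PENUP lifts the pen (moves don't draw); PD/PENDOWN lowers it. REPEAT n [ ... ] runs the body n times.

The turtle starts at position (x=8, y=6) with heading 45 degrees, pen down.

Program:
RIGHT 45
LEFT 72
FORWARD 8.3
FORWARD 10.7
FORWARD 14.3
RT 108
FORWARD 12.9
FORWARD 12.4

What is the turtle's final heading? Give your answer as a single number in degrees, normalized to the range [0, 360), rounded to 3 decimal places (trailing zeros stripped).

Executing turtle program step by step:
Start: pos=(8,6), heading=45, pen down
RT 45: heading 45 -> 0
LT 72: heading 0 -> 72
FD 8.3: (8,6) -> (10.565,13.894) [heading=72, draw]
FD 10.7: (10.565,13.894) -> (13.871,24.07) [heading=72, draw]
FD 14.3: (13.871,24.07) -> (18.29,37.67) [heading=72, draw]
RT 108: heading 72 -> 324
FD 12.9: (18.29,37.67) -> (28.727,30.088) [heading=324, draw]
FD 12.4: (28.727,30.088) -> (38.758,22.799) [heading=324, draw]
Final: pos=(38.758,22.799), heading=324, 5 segment(s) drawn

Answer: 324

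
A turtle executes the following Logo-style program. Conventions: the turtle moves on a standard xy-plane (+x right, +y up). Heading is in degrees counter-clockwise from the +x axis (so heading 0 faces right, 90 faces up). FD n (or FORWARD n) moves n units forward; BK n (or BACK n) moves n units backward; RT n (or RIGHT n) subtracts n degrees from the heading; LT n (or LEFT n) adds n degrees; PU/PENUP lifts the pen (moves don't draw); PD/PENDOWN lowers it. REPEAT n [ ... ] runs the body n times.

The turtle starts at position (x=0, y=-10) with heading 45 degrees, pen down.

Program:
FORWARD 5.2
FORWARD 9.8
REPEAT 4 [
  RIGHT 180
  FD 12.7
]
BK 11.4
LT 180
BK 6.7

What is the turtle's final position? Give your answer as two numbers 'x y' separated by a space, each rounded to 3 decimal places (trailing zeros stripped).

Executing turtle program step by step:
Start: pos=(0,-10), heading=45, pen down
FD 5.2: (0,-10) -> (3.677,-6.323) [heading=45, draw]
FD 9.8: (3.677,-6.323) -> (10.607,0.607) [heading=45, draw]
REPEAT 4 [
  -- iteration 1/4 --
  RT 180: heading 45 -> 225
  FD 12.7: (10.607,0.607) -> (1.626,-8.374) [heading=225, draw]
  -- iteration 2/4 --
  RT 180: heading 225 -> 45
  FD 12.7: (1.626,-8.374) -> (10.607,0.607) [heading=45, draw]
  -- iteration 3/4 --
  RT 180: heading 45 -> 225
  FD 12.7: (10.607,0.607) -> (1.626,-8.374) [heading=225, draw]
  -- iteration 4/4 --
  RT 180: heading 225 -> 45
  FD 12.7: (1.626,-8.374) -> (10.607,0.607) [heading=45, draw]
]
BK 11.4: (10.607,0.607) -> (2.546,-7.454) [heading=45, draw]
LT 180: heading 45 -> 225
BK 6.7: (2.546,-7.454) -> (7.283,-2.717) [heading=225, draw]
Final: pos=(7.283,-2.717), heading=225, 8 segment(s) drawn

Answer: 7.283 -2.717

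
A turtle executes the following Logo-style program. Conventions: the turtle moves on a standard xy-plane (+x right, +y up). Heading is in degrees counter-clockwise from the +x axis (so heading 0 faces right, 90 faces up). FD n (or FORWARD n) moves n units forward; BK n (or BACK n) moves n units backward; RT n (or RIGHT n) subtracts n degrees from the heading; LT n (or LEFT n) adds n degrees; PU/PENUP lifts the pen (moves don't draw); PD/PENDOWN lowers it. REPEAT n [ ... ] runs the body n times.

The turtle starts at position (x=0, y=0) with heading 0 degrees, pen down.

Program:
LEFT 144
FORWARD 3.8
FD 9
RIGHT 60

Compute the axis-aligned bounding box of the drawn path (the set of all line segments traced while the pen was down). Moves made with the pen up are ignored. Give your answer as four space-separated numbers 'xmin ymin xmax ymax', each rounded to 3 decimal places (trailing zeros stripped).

Answer: -10.355 0 0 7.524

Derivation:
Executing turtle program step by step:
Start: pos=(0,0), heading=0, pen down
LT 144: heading 0 -> 144
FD 3.8: (0,0) -> (-3.074,2.234) [heading=144, draw]
FD 9: (-3.074,2.234) -> (-10.355,7.524) [heading=144, draw]
RT 60: heading 144 -> 84
Final: pos=(-10.355,7.524), heading=84, 2 segment(s) drawn

Segment endpoints: x in {-10.355, -3.074, 0}, y in {0, 2.234, 7.524}
xmin=-10.355, ymin=0, xmax=0, ymax=7.524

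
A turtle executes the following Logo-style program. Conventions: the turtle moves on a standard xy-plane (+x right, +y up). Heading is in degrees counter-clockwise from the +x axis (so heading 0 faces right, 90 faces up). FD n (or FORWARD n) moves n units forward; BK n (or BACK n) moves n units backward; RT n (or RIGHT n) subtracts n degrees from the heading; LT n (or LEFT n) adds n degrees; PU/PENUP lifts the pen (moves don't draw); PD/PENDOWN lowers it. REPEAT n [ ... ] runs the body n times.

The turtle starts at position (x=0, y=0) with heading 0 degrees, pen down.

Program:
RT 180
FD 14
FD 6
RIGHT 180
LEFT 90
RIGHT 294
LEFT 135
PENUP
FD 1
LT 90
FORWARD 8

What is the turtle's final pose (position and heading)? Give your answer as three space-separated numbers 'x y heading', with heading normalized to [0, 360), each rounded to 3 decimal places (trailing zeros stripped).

Answer: -12.173 1.933 21

Derivation:
Executing turtle program step by step:
Start: pos=(0,0), heading=0, pen down
RT 180: heading 0 -> 180
FD 14: (0,0) -> (-14,0) [heading=180, draw]
FD 6: (-14,0) -> (-20,0) [heading=180, draw]
RT 180: heading 180 -> 0
LT 90: heading 0 -> 90
RT 294: heading 90 -> 156
LT 135: heading 156 -> 291
PU: pen up
FD 1: (-20,0) -> (-19.642,-0.934) [heading=291, move]
LT 90: heading 291 -> 21
FD 8: (-19.642,-0.934) -> (-12.173,1.933) [heading=21, move]
Final: pos=(-12.173,1.933), heading=21, 2 segment(s) drawn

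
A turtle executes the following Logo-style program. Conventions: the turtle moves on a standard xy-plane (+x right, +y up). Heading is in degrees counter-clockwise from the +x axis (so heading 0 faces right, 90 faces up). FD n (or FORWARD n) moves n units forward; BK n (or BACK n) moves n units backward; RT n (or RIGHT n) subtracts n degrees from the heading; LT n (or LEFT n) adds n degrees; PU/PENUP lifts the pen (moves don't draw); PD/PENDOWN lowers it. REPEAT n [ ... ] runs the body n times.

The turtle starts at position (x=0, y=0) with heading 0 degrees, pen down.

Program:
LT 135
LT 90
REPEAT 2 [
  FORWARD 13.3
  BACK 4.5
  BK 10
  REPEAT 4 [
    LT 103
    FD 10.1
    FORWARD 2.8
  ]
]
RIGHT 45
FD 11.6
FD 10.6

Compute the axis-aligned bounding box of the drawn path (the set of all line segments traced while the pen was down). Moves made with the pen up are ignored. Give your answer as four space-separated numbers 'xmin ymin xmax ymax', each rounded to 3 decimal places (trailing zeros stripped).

Executing turtle program step by step:
Start: pos=(0,0), heading=0, pen down
LT 135: heading 0 -> 135
LT 90: heading 135 -> 225
REPEAT 2 [
  -- iteration 1/2 --
  FD 13.3: (0,0) -> (-9.405,-9.405) [heading=225, draw]
  BK 4.5: (-9.405,-9.405) -> (-6.223,-6.223) [heading=225, draw]
  BK 10: (-6.223,-6.223) -> (0.849,0.849) [heading=225, draw]
  REPEAT 4 [
    -- iteration 1/4 --
    LT 103: heading 225 -> 328
    FD 10.1: (0.849,0.849) -> (9.414,-4.504) [heading=328, draw]
    FD 2.8: (9.414,-4.504) -> (11.788,-5.987) [heading=328, draw]
    -- iteration 2/4 --
    LT 103: heading 328 -> 71
    FD 10.1: (11.788,-5.987) -> (15.077,3.562) [heading=71, draw]
    FD 2.8: (15.077,3.562) -> (15.988,6.21) [heading=71, draw]
    -- iteration 3/4 --
    LT 103: heading 71 -> 174
    FD 10.1: (15.988,6.21) -> (5.944,7.265) [heading=174, draw]
    FD 2.8: (5.944,7.265) -> (3.159,7.558) [heading=174, draw]
    -- iteration 4/4 --
    LT 103: heading 174 -> 277
    FD 10.1: (3.159,7.558) -> (4.39,-2.467) [heading=277, draw]
    FD 2.8: (4.39,-2.467) -> (4.731,-5.246) [heading=277, draw]
  ]
  -- iteration 2/2 --
  FD 13.3: (4.731,-5.246) -> (6.352,-18.447) [heading=277, draw]
  BK 4.5: (6.352,-18.447) -> (5.803,-13.98) [heading=277, draw]
  BK 10: (5.803,-13.98) -> (4.585,-4.055) [heading=277, draw]
  REPEAT 4 [
    -- iteration 1/4 --
    LT 103: heading 277 -> 20
    FD 10.1: (4.585,-4.055) -> (14.076,-0.6) [heading=20, draw]
    FD 2.8: (14.076,-0.6) -> (16.707,0.357) [heading=20, draw]
    -- iteration 2/4 --
    LT 103: heading 20 -> 123
    FD 10.1: (16.707,0.357) -> (11.206,8.828) [heading=123, draw]
    FD 2.8: (11.206,8.828) -> (9.681,11.176) [heading=123, draw]
    -- iteration 3/4 --
    LT 103: heading 123 -> 226
    FD 10.1: (9.681,11.176) -> (2.665,3.911) [heading=226, draw]
    FD 2.8: (2.665,3.911) -> (0.72,1.897) [heading=226, draw]
    -- iteration 4/4 --
    LT 103: heading 226 -> 329
    FD 10.1: (0.72,1.897) -> (9.377,-3.305) [heading=329, draw]
    FD 2.8: (9.377,-3.305) -> (11.777,-4.747) [heading=329, draw]
  ]
]
RT 45: heading 329 -> 284
FD 11.6: (11.777,-4.747) -> (14.584,-16.003) [heading=284, draw]
FD 10.6: (14.584,-16.003) -> (17.148,-26.288) [heading=284, draw]
Final: pos=(17.148,-26.288), heading=284, 24 segment(s) drawn

Segment endpoints: x in {-9.405, -6.223, 0, 0.72, 0.849, 2.665, 3.159, 4.39, 4.585, 4.731, 5.803, 5.944, 6.352, 9.377, 9.414, 9.681, 11.206, 11.777, 11.788, 14.076, 14.584, 15.077, 15.988, 16.707, 17.148}, y in {-26.288, -18.447, -16.003, -13.98, -9.405, -6.223, -5.987, -5.246, -4.747, -4.504, -4.055, -3.305, -2.467, -0.6, 0, 0.357, 0.849, 1.897, 3.562, 3.911, 6.21, 7.265, 7.558, 8.828, 11.176}
xmin=-9.405, ymin=-26.288, xmax=17.148, ymax=11.176

Answer: -9.405 -26.288 17.148 11.176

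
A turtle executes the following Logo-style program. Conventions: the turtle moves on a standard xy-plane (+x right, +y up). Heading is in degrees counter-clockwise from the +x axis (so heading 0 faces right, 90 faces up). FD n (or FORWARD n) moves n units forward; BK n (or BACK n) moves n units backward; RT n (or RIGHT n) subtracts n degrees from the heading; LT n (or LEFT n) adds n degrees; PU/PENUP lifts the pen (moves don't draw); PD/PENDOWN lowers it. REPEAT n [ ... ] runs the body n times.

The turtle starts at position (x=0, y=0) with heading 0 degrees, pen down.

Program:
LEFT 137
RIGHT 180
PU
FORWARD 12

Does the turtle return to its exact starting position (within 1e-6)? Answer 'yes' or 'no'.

Executing turtle program step by step:
Start: pos=(0,0), heading=0, pen down
LT 137: heading 0 -> 137
RT 180: heading 137 -> 317
PU: pen up
FD 12: (0,0) -> (8.776,-8.184) [heading=317, move]
Final: pos=(8.776,-8.184), heading=317, 0 segment(s) drawn

Start position: (0, 0)
Final position: (8.776, -8.184)
Distance = 12; >= 1e-6 -> NOT closed

Answer: no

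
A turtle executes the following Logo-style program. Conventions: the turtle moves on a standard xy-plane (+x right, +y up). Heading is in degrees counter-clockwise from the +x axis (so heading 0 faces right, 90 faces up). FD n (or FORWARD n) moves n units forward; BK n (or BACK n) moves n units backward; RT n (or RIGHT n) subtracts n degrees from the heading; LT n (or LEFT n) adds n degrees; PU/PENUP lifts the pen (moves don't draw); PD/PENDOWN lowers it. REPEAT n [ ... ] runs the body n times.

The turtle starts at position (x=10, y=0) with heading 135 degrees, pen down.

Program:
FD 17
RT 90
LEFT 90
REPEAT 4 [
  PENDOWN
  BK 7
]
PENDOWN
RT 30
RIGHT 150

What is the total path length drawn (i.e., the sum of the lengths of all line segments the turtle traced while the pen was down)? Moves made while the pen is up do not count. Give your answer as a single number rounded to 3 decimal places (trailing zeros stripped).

Answer: 45

Derivation:
Executing turtle program step by step:
Start: pos=(10,0), heading=135, pen down
FD 17: (10,0) -> (-2.021,12.021) [heading=135, draw]
RT 90: heading 135 -> 45
LT 90: heading 45 -> 135
REPEAT 4 [
  -- iteration 1/4 --
  PD: pen down
  BK 7: (-2.021,12.021) -> (2.929,7.071) [heading=135, draw]
  -- iteration 2/4 --
  PD: pen down
  BK 7: (2.929,7.071) -> (7.879,2.121) [heading=135, draw]
  -- iteration 3/4 --
  PD: pen down
  BK 7: (7.879,2.121) -> (12.828,-2.828) [heading=135, draw]
  -- iteration 4/4 --
  PD: pen down
  BK 7: (12.828,-2.828) -> (17.778,-7.778) [heading=135, draw]
]
PD: pen down
RT 30: heading 135 -> 105
RT 150: heading 105 -> 315
Final: pos=(17.778,-7.778), heading=315, 5 segment(s) drawn

Segment lengths:
  seg 1: (10,0) -> (-2.021,12.021), length = 17
  seg 2: (-2.021,12.021) -> (2.929,7.071), length = 7
  seg 3: (2.929,7.071) -> (7.879,2.121), length = 7
  seg 4: (7.879,2.121) -> (12.828,-2.828), length = 7
  seg 5: (12.828,-2.828) -> (17.778,-7.778), length = 7
Total = 45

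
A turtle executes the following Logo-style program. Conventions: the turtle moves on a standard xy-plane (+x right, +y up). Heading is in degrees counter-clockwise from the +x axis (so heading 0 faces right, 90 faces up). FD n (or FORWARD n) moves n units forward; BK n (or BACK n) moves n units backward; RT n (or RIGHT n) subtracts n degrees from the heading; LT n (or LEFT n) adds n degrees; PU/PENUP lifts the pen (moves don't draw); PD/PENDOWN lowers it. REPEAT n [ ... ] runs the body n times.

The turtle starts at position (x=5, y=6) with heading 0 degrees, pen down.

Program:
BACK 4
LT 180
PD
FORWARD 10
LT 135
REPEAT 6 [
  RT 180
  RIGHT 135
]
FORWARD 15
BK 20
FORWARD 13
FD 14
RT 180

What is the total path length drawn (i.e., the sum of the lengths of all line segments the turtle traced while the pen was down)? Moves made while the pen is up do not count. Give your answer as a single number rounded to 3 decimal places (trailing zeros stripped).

Answer: 76

Derivation:
Executing turtle program step by step:
Start: pos=(5,6), heading=0, pen down
BK 4: (5,6) -> (1,6) [heading=0, draw]
LT 180: heading 0 -> 180
PD: pen down
FD 10: (1,6) -> (-9,6) [heading=180, draw]
LT 135: heading 180 -> 315
REPEAT 6 [
  -- iteration 1/6 --
  RT 180: heading 315 -> 135
  RT 135: heading 135 -> 0
  -- iteration 2/6 --
  RT 180: heading 0 -> 180
  RT 135: heading 180 -> 45
  -- iteration 3/6 --
  RT 180: heading 45 -> 225
  RT 135: heading 225 -> 90
  -- iteration 4/6 --
  RT 180: heading 90 -> 270
  RT 135: heading 270 -> 135
  -- iteration 5/6 --
  RT 180: heading 135 -> 315
  RT 135: heading 315 -> 180
  -- iteration 6/6 --
  RT 180: heading 180 -> 0
  RT 135: heading 0 -> 225
]
FD 15: (-9,6) -> (-19.607,-4.607) [heading=225, draw]
BK 20: (-19.607,-4.607) -> (-5.464,9.536) [heading=225, draw]
FD 13: (-5.464,9.536) -> (-14.657,0.343) [heading=225, draw]
FD 14: (-14.657,0.343) -> (-24.556,-9.556) [heading=225, draw]
RT 180: heading 225 -> 45
Final: pos=(-24.556,-9.556), heading=45, 6 segment(s) drawn

Segment lengths:
  seg 1: (5,6) -> (1,6), length = 4
  seg 2: (1,6) -> (-9,6), length = 10
  seg 3: (-9,6) -> (-19.607,-4.607), length = 15
  seg 4: (-19.607,-4.607) -> (-5.464,9.536), length = 20
  seg 5: (-5.464,9.536) -> (-14.657,0.343), length = 13
  seg 6: (-14.657,0.343) -> (-24.556,-9.556), length = 14
Total = 76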